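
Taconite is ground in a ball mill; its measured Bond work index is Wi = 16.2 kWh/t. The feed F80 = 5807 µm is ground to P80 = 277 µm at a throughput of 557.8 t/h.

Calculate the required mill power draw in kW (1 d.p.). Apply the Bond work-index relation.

Bond: W = 10·Wi·(1/√P80 − 1/√F80)
W = 10·16.2·(1/√277 − 1/√5807) = 10·16.2·(0.046961) = 7.6078 kWh/t
Mill draw = 7.6078 × 557.8 = 4243.6 kW

P = 4243.6 kW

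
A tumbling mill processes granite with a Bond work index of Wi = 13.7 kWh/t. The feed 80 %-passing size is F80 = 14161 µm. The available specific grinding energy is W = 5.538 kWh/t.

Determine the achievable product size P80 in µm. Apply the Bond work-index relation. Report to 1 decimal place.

W = 10·Wi·[P80^(−½) − F80^(−½)]
⇒ 1/√P80 = W/(10·Wi) + 1/√F80
  = 5.5380/(10·13.7) + 1/√14161 = 0.040423 + 0.008403 = 0.048827
P80 = (1/0.048827)² = 20.4806² = 419.45 µm

P80 = 419.5 µm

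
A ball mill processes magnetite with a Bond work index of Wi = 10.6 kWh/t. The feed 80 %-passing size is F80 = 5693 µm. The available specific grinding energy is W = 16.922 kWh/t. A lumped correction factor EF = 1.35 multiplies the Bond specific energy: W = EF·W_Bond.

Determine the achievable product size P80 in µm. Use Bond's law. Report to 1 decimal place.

W = 10 Wi (1/√P80 − 1/√F80)  [Bond]
W_Bond = W / EF = 16.922 / 1.35 = 12.5348 kWh/t
P80^-0.5 = F80^-0.5 + W_Bond/(10 Wi)
  = 12.5348/(10·10.6) + 1/√5693 = 0.118253 + 0.013253 = 0.131506
P80 = (1/0.131506)² = 7.6042² = 57.82 µm

P80 = 57.8 µm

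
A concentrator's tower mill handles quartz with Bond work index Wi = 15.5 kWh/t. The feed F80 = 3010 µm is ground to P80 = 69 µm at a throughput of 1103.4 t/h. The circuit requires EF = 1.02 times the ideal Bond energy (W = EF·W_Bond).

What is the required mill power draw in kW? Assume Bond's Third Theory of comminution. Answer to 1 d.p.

P = 17821.3 kW

W = 10·Wi·(P80^(-½) − F80^(-½))
W = 10·15.5·(1/√69 − 1/√3010) = 10·15.5·(0.102159) = 15.8346 kWh/t
With EF = 1.02: W = 15.8346·1.02 = 16.1513 kWh/t
Mill draw = 16.1513 × 1103.4 = 17821.3 kW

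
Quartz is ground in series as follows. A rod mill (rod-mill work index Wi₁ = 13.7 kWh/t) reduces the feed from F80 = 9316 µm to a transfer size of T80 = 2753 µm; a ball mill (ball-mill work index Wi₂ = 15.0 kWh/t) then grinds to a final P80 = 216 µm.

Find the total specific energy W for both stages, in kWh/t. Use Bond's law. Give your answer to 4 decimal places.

W = 8.5390 kWh/t

W = 10 Wi (1/√P80 − 1/√F80)  [Bond]
Stage 1 (9316→2753 µm, Wi₁=13.7): W₁ = 10·13.7·(0.019059 − 0.010361) = 1.1917 kWh/t
Stage 2 (2753→216 µm, Wi₂=15.0): W₂ = 10·15.0·(0.068041 − 0.019059) = 7.3474 kWh/t
W = W₁ + W₂ = 1.1917 + 7.3474 = 8.5390 kWh/t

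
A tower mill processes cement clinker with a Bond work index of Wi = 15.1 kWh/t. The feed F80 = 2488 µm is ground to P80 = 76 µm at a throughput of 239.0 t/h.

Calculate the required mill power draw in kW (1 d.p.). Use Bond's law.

P = 3416.2 kW

W = 10 Wi (P80^-0.5 − F80^-0.5)
W = 10·15.1·(1/√76 − 1/√2488) = 10·15.1·(0.094660) = 14.2936 kWh/t
P_mill = W·ṁ = 14.2936·239.0 = 3416.2 kW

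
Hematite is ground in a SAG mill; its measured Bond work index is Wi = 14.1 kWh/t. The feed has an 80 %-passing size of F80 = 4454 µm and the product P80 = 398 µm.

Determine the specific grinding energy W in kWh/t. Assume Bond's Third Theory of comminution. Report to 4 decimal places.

W = 10·Wi·[P80^(−½) − F80^(−½)]
1/√398 = 0.050125;  1/√4454 = 0.014984
W = 10·14.1·(0.050125 − 0.014984) = 4.9550 kWh/t

W = 4.9550 kWh/t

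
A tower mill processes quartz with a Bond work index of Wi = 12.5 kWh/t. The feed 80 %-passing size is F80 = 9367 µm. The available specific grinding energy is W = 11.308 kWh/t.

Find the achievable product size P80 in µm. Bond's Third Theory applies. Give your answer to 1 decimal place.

P80 = 98.4 µm

W = 10 Wi / √P80 − 10 Wi / √F80
P80^(−½) = W/(10 Wi) + F80^(−½)
  = 11.3080/(10·12.5) + 1/√9367 = 0.090464 + 0.010332 = 0.100796
P80 = (1/0.100796)² = 9.9210² = 98.43 µm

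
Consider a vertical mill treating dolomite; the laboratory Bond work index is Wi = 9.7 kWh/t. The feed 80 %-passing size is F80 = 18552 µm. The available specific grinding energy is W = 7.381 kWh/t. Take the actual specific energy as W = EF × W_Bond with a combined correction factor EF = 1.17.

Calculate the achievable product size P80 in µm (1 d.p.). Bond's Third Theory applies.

W = 10·Wi·[P80^(−½) − F80^(−½)]
W_Bond = W / EF = 7.381 / 1.17 = 6.3085 kWh/t
⇒ 1/√P80 = W_Bond/(10 Wi) + 1/√F80
  = 6.3085/(10·9.7) + 1/√18552 = 0.065037 + 0.007342 = 0.072378
P80 = (1/0.072378)² = 13.8163² = 190.89 µm

P80 = 190.9 µm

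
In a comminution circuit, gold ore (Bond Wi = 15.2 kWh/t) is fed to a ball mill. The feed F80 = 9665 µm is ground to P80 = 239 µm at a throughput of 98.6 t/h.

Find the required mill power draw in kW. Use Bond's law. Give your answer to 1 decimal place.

P = 817.0 kW

Bond: W = 10·Wi·(1/√P80 − 1/√F80)
W = 10·15.2·(1/√239 − 1/√9665) = 10·15.2·(0.054513) = 8.2859 kWh/t
P_mill = W·ṁ = 8.2859·98.6 = 817.0 kW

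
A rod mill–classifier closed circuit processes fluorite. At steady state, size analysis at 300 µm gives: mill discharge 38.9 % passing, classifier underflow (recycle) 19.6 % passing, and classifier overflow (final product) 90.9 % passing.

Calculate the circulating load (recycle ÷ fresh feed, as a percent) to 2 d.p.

Classifier node, passing 300 µm:
(1+r)·d = r·u + o ⇒ r = (o−d)/(d−u)
r = (90.9 − 38.9)/(38.9 − 19.6) = 52.0/19.3 = 2.6943
CL = 100·r = 269.43 %

CL = 269.43 %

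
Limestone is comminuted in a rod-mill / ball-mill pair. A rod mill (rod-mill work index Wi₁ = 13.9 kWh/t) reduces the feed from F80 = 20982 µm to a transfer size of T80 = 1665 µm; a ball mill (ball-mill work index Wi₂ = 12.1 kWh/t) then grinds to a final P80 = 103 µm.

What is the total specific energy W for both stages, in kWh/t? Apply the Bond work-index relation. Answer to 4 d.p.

Bond: W = 10·Wi·(1/√P80 − 1/√F80)
Stage 1 (20982→1665 µm, Wi₁=13.9): W₁ = 10·13.9·(0.024507 − 0.006904) = 2.4469 kWh/t
Stage 2 (1665→103 µm, Wi₂=12.1): W₂ = 10·12.1·(0.098533 − 0.024507) = 8.9571 kWh/t
W = W₁ + W₂ = 2.4469 + 8.9571 = 11.4040 kWh/t

W = 11.4040 kWh/t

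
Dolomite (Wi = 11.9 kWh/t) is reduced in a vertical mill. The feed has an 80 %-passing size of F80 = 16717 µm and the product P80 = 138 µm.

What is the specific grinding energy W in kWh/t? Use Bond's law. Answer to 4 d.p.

W = 9.2096 kWh/t

W = 10·Wi·[P80^(−½) − F80^(−½)]
1/√138 = 0.085126;  1/√16717 = 0.007734
W = 10·11.9·(0.085126 − 0.007734) = 9.2096 kWh/t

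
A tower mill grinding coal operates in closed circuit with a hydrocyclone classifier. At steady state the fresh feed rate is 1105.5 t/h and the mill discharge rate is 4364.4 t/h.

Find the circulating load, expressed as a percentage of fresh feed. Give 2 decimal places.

M = F + R at steady state, so:
R = M − F = 4364.4 − 1105.5 = 3258.9 t/h
CL = 100·R/F = 100·3258.9/1105.5 = 294.79 %

CL = 294.79 %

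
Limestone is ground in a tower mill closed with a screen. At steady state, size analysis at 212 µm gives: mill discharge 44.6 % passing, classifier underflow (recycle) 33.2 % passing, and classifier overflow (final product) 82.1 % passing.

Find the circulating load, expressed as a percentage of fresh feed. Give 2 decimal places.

CL = 328.95 %

Mass balance on the −212 µm fraction:
(1+r)d = ru + o → r = (o−d)/(d−u)
r = (82.1 − 44.6)/(44.6 − 33.2) = 37.5/11.4 = 3.2895
CL = 100·r = 328.95 %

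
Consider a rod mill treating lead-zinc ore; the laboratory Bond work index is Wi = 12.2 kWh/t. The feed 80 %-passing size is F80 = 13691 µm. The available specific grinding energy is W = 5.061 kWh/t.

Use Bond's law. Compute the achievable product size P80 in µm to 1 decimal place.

W_Bond = 10·Wi·(1/√P₈₀ − 1/√F₈₀)
⇒ 1/√P80 = W/(10 Wi) + 1/√F80
  = 5.0610/(10·12.2) + 1/√13691 = 0.041484 + 0.008546 = 0.050030
P80 = (1/0.050030)² = 19.9880² = 399.52 µm

P80 = 399.5 µm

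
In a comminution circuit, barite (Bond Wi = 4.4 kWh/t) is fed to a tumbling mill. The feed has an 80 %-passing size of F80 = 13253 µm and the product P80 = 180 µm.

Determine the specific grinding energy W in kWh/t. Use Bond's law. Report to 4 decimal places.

W = 2.8974 kWh/t

W = 10 Wi (P80^-0.5 − F80^-0.5)
1/√180 = 0.074536;  1/√13253 = 0.008686
W = 10·4.4·(0.074536 − 0.008686) = 2.8974 kWh/t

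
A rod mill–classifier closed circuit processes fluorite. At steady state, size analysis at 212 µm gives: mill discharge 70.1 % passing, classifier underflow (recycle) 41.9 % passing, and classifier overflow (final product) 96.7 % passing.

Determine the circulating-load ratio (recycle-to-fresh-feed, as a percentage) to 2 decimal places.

Two-product formula at 212 µm:
(1+r)·d = r·u + o ⇒ r = (o−d)/(d−u)
r = (96.7 − 70.1)/(70.1 − 41.9) = 26.6/28.2 = 0.9433
CL = 100·r = 94.33 %

CL = 94.33 %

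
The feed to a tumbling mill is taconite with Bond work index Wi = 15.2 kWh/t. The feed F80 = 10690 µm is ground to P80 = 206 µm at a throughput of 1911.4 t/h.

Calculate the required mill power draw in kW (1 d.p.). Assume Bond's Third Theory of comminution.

W = 10 Wi (P80^-0.5 − F80^-0.5)
W = 10·15.2·(1/√206 − 1/√10690) = 10·15.2·(0.060001) = 9.1202 kWh/t
P_mill = W·ṁ = 9.1202·1911.4 = 17432.4 kW

P = 17432.4 kW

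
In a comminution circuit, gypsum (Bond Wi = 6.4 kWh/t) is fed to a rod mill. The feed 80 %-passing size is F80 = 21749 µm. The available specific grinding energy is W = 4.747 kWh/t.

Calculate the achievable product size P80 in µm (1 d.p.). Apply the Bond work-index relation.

W = 10 Wi (P80^-0.5 − F80^-0.5)
⇒ 1/√P80 = W/(10 Wi) + 1/√F80
  = 4.7470/(10·6.4) + 1/√21749 = 0.074172 + 0.006781 = 0.080953
P80 = (1/0.080953)² = 12.3529² = 152.59 µm

P80 = 152.6 µm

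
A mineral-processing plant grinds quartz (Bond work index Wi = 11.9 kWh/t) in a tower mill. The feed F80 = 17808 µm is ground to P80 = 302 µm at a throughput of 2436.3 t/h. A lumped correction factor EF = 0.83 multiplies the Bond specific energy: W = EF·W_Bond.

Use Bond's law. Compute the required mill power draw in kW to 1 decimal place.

W = 10·Wi·[P80^(−½) − F80^(−½)]
W = 10·11.9·(1/√302 − 1/√17808) = 10·11.9·(0.050050) = 5.9559 kWh/t
Corrected W = EF·W_Bond = 0.83·5.9559 = 4.9434 kWh/t
P_mill = W·ṁ = 4.9434·2436.3 = 12043.7 kW

P = 12043.7 kW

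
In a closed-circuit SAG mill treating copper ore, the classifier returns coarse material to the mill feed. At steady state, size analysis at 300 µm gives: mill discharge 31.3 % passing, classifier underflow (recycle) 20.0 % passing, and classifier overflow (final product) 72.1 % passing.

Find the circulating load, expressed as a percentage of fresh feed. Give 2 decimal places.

CL = 361.06 %

Two-product formula at 300 µm:
r = (o − d)/(d − u)
r = (72.1 − 31.3)/(31.3 − 20.0) = 40.8/11.3 = 3.6106
CL = 100·r = 361.06 %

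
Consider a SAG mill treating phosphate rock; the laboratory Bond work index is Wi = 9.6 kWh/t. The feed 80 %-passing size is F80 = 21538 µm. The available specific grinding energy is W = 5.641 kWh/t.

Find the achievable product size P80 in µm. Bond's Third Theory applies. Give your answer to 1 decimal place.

P80 = 232.6 µm

Bond: W = 10·Wi·(1/√P80 − 1/√F80)
⇒ 1/√P80 = W/(10·Wi) + 1/√F80
  = 5.6410/(10·9.6) + 1/√21538 = 0.058760 + 0.006814 = 0.065574
P80 = (1/0.065574)² = 15.2499² = 232.56 µm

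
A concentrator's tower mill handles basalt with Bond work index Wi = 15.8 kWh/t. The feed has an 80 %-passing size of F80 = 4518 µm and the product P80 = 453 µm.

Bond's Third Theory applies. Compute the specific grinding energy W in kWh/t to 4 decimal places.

W = 5.0729 kWh/t

W = 10 Wi / √P80 − 10 Wi / √F80
1/√453 = 0.046984;  1/√4518 = 0.014877
W = 10·15.8·(0.046984 − 0.014877) = 5.0729 kWh/t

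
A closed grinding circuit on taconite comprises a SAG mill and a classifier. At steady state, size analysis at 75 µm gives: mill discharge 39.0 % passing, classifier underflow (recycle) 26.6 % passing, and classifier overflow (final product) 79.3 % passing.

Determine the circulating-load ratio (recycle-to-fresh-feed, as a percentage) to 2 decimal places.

Mass balance on the −75 µm fraction:
r = (o − d)/(d − u)
r = (79.3 − 39.0)/(39.0 − 26.6) = 40.3/12.4 = 3.2500
CL = 100·r = 325.00 %

CL = 325.00 %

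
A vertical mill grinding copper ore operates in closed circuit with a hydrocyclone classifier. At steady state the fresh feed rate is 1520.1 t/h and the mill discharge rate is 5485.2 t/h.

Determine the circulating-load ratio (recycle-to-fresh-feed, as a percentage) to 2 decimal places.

CL = 260.84 %

Discharge = new feed + return, hence
R = M − F = 5485.2 − 1520.1 = 3965.1 t/h
CL = 100·R/F = 100·3965.1/1520.1 = 260.84 %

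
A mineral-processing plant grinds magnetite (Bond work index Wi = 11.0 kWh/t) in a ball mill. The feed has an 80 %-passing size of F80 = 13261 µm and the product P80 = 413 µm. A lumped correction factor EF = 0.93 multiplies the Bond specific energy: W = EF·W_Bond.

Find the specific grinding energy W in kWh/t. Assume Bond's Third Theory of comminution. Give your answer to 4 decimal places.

Bond:  W = 10 Wi (1/√P − 1/√F)
1/√413 = 0.049207;  1/√13261 = 0.008684
W = 10·11.0·(0.049207 − 0.008684) = 4.4575 kWh/t
With EF = 0.93: W = 4.4575·0.93 = 4.1455 kWh/t

W = 4.1455 kWh/t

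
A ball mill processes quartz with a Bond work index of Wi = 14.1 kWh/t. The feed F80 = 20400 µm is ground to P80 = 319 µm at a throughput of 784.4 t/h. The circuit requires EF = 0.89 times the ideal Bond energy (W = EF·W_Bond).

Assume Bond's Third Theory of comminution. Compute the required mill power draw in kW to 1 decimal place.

P = 4822.1 kW

W = 10·Wi·[P80^(−½) − F80^(−½)]
W = 10·14.1·(1/√319 − 1/√20400) = 10·14.1·(0.048988) = 6.9073 kWh/t
With EF = 0.89: W = 6.9073·0.89 = 6.1475 kWh/t
Power = W × throughput = 6.1475 kWh/t × 784.4 t/h = 4822.1 kW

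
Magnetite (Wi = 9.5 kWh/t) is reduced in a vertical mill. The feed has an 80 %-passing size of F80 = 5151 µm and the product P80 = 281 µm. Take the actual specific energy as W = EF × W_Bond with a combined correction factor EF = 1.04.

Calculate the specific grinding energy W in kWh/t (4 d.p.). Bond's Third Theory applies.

Bond:  W = 10 Wi (1/√P − 1/√F)
1/√281 = 0.059655;  1/√5151 = 0.013933
W = 10·9.5·(0.059655 − 0.013933) = 4.3436 kWh/t
Corrected W = EF·W_Bond = 1.04·4.3436 = 4.5173 kWh/t

W = 4.5173 kWh/t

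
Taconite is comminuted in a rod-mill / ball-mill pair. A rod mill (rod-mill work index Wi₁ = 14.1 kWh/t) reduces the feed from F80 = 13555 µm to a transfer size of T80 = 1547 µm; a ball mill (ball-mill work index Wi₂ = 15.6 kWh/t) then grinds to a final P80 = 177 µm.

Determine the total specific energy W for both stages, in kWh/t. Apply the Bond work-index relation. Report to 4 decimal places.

Bond: W = 10·Wi·(1/√P80 − 1/√F80)
Stage 1 (13555→1547 µm, Wi₁=14.1): W₁ = 10·14.1·(0.025425 − 0.008589) = 2.3738 kWh/t
Stage 2 (1547→177 µm, Wi₂=15.6): W₂ = 10·15.6·(0.075165 − 0.025425) = 7.7594 kWh/t
W = W₁ + W₂ = 2.3738 + 7.7594 = 10.1332 kWh/t

W = 10.1332 kWh/t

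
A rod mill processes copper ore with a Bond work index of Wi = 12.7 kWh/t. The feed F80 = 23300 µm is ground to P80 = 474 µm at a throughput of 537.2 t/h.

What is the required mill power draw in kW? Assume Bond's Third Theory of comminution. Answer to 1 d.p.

W = 10 Wi / √P80 − 10 Wi / √F80
W = 10·12.7·(1/√474 − 1/√23300) = 10·12.7·(0.039380) = 5.0013 kWh/t
P_mill = W·ṁ = 5.0013·537.2 = 2686.7 kW

P = 2686.7 kW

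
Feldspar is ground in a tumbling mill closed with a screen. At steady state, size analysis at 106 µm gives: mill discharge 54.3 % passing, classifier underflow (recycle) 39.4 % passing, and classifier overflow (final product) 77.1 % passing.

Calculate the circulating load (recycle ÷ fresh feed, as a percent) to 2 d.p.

CL = 153.02 %

Classifier node, passing 106 µm:
(1+r)d = ru + o → r = (o−d)/(d−u)
r = (77.1 − 54.3)/(54.3 − 39.4) = 22.8/14.9 = 1.5302
CL = 100·r = 153.02 %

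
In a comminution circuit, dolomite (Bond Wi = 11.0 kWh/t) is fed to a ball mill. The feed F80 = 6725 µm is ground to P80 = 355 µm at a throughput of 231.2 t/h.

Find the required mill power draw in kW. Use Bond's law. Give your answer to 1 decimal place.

Bond: W = 10·Wi·(1/√P80 − 1/√F80)
W = 10·11.0·(1/√355 − 1/√6725) = 10·11.0·(0.040880) = 4.4968 kWh/t
P = W·T = 4.4968·231.2 = 1039.7 kW

P = 1039.7 kW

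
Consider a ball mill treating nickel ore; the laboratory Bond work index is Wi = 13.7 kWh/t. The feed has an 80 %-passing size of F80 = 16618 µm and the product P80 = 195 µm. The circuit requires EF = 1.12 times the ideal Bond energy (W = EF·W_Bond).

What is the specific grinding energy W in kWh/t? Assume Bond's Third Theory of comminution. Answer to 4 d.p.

W = 9.7978 kWh/t

Bond:  W = 10 Wi (1/√P − 1/√F)
1/√195 = 0.071611;  1/√16618 = 0.007757
W = 10·13.7·(0.071611 − 0.007757) = 8.7480 kWh/t
W_actual = 1.12 × 8.7480 = 9.7978 kWh/t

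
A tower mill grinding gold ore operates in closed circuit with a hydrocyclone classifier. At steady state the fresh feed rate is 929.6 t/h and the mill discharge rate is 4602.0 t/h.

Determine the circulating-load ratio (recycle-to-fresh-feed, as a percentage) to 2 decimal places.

CL = 395.05 %

Steady state: M = F + R.
R = M − F = 4602.0 − 929.6 = 3672.4 t/h
CL = 100·R/F = 100·3672.4/929.6 = 395.05 %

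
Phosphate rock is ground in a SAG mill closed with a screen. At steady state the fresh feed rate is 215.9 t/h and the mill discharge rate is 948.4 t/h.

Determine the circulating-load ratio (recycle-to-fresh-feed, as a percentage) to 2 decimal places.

M = F + R at steady state, so:
R = M − F = 948.4 − 215.9 = 732.5 t/h
CL = 100·R/F = 100·732.5/215.9 = 339.28 %

CL = 339.28 %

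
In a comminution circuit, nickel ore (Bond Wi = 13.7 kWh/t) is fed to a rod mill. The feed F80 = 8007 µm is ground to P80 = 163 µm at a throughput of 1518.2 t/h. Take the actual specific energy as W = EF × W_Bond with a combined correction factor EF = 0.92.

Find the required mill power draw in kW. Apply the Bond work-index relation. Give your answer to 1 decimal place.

W = 10·Wi·(P80^(-½) − F80^(-½))
W = 10·13.7·(1/√163 − 1/√8007) = 10·13.7·(0.067151) = 9.1996 kWh/t
Apply correction: 9.1996 × 0.92 = 8.4637 kWh/t
Mill draw = 8.4637 × 1518.2 = 12849.5 kW

P = 12849.5 kW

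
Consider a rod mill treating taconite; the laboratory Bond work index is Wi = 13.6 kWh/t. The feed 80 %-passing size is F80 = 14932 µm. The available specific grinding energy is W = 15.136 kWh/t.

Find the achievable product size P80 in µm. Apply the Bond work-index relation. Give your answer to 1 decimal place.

P80 = 70.1 µm

W = 10·Wi·(P80^(-½) − F80^(-½))
⇒ 1/√P80 = W/(10·Wi) + 1/√F80
  = 15.1360/(10·13.6) + 1/√14932 = 0.111294 + 0.008184 = 0.119478
P80 = (1/0.119478)² = 8.3698² = 70.05 µm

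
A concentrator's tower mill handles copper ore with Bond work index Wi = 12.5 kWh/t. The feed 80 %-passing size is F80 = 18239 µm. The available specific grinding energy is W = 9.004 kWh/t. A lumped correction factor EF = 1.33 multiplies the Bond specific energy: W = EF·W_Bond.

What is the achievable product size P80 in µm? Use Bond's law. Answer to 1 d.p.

W = 10 Wi (P80^-0.5 − F80^-0.5)
W_Bond = W / EF = 9.004 / 1.33 = 6.7699 kWh/t
P80^-0.5 = F80^-0.5 + W_Bond/(10 Wi)
  = 6.7699/(10·12.5) + 1/√18239 = 0.054159 + 0.007405 = 0.061564
P80 = (1/0.061564)² = 16.2433² = 263.84 µm

P80 = 263.8 µm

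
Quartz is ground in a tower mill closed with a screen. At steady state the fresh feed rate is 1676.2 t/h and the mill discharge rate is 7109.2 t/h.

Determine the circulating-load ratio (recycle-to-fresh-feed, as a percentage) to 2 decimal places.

CL = 324.13 %

M = F + R at steady state, so:
R = M − F = 7109.2 − 1676.2 = 5433.0 t/h
CL = 100·R/F = 100·5433.0/1676.2 = 324.13 %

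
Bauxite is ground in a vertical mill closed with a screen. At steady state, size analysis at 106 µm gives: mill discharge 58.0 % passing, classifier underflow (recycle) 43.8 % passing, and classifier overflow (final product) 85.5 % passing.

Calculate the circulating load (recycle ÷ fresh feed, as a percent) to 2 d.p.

Classifier node, passing 106 µm:
r = (o − d)/(d − u)
r = (85.5 − 58.0)/(58.0 − 43.8) = 27.5/14.2 = 1.9366
CL = 100·r = 193.66 %

CL = 193.66 %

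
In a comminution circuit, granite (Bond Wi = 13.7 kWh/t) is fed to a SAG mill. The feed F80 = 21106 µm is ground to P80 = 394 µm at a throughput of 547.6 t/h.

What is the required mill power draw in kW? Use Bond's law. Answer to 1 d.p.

P = 3263.1 kW

Bond: W = 10·Wi·(1/√P80 − 1/√F80)
W = 10·13.7·(1/√394 − 1/√21106) = 10·13.7·(0.043496) = 5.9589 kWh/t
P_mill = W·ṁ = 5.9589·547.6 = 3263.1 kW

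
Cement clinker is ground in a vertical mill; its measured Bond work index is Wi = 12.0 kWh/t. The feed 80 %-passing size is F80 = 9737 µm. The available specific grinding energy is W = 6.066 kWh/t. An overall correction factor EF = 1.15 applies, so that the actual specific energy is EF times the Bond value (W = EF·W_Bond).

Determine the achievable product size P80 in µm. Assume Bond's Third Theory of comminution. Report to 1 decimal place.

Bond: W = 10·Wi·(1/√P80 − 1/√F80)
W_Bond = W / EF = 6.066 / 1.15 = 5.2748 kWh/t
P80^-0.5 = F80^-0.5 + W_Bond/(10 Wi)
  = 5.2748/(10·12.0) + 1/√9737 = 0.043957 + 0.010134 = 0.054091
P80 = (1/0.054091)² = 18.4875² = 341.79 µm

P80 = 341.8 µm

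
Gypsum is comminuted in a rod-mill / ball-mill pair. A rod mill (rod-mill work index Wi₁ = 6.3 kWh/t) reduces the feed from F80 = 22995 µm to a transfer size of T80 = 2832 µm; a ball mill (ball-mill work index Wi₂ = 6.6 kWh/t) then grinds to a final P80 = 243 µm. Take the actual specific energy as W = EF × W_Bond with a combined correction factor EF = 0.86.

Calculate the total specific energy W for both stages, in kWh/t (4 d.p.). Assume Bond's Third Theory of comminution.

W = 3.2354 kWh/t

W = 10·Wi·(P80^(-½) − F80^(-½))
Stage 1 (22995→2832 µm, Wi₁=6.3): W₁ = 10·6.3·(0.018791 − 0.006595) = 0.7684 kWh/t
Stage 2 (2832→243 µm, Wi₂=6.6): W₂ = 10·6.6·(0.064150 − 0.018791) = 2.9937 kWh/t
W = W₁ + W₂ = 0.7684 + 2.9937 = 3.7621 kWh/t
W_actual = 0.86 × 3.7621 = 3.2354 kWh/t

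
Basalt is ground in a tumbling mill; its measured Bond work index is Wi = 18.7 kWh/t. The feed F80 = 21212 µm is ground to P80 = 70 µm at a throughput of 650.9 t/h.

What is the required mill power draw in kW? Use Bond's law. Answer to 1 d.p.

P = 13712.4 kW

W_Bond = 10·Wi·(1/√P₈₀ − 1/√F₈₀)
W = 10·18.7·(1/√70 − 1/√21212) = 10·18.7·(0.112657) = 21.0668 kWh/t
P_mill = W·ṁ = 21.0668·650.9 = 13712.4 kW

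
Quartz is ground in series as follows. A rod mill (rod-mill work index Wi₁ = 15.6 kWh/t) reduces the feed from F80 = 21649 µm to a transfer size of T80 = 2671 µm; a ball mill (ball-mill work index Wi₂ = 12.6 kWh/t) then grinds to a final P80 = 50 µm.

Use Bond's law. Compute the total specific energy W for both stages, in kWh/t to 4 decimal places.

W_Bond = 10·Wi·(1/√P₈₀ − 1/√F₈₀)
Stage 1 (21649→2671 µm, Wi₁=15.6): W₁ = 10·15.6·(0.019349 − 0.006796) = 1.9582 kWh/t
Stage 2 (2671→50 µm, Wi₂=12.6): W₂ = 10·12.6·(0.141421 − 0.019349) = 15.3811 kWh/t
W = W₁ + W₂ = 1.9582 + 15.3811 = 17.3393 kWh/t

W = 17.3393 kWh/t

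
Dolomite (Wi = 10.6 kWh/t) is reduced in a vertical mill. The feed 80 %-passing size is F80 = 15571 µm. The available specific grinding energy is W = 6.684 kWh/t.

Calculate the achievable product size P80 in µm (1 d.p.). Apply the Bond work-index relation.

W = 10·Wi·(P80^(-½) − F80^(-½))
P80^(−½) = W/(10 Wi) + F80^(−½)
  = 6.6840/(10·10.6) + 1/√15571 = 0.063057 + 0.008014 = 0.071070
P80 = (1/0.071070)² = 14.0705² = 197.98 µm

P80 = 198.0 µm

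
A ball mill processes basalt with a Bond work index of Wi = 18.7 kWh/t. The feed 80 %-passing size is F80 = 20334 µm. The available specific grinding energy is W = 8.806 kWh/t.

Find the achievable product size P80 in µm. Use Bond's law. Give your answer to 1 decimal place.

P80 = 341.6 µm

W_Bond = 10·Wi·(1/√P₈₀ − 1/√F₈₀)
1/√P80 = 1/√F80 + W/(10·Wi)
  = 8.8060/(10·18.7) + 1/√20334 = 0.047091 + 0.007013 = 0.054104
P80 = (1/0.054104)² = 18.4830² = 341.62 µm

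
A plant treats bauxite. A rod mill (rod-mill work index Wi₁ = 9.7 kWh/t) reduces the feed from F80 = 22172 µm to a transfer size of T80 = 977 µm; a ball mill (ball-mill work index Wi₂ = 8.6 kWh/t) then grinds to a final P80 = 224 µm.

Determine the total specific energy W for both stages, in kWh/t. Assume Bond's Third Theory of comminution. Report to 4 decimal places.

W = 10 Wi (1/√P80 − 1/√F80)  [Bond]
Stage 1 (22172→977 µm, Wi₁=9.7): W₁ = 10·9.7·(0.031993 − 0.006716) = 2.4519 kWh/t
Stage 2 (977→224 µm, Wi₂=8.6): W₂ = 10·8.6·(0.066815 − 0.031993) = 2.9947 kWh/t
W = W₁ + W₂ = 2.4519 + 2.9947 = 5.4466 kWh/t

W = 5.4466 kWh/t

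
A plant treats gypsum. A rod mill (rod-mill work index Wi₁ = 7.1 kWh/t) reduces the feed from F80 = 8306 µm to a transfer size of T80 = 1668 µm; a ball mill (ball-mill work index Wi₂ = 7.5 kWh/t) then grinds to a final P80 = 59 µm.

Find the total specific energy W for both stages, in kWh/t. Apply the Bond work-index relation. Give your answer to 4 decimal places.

W = 8.8872 kWh/t

Bond: W = 10·Wi·(1/√P80 − 1/√F80)
Stage 1 (8306→1668 µm, Wi₁=7.1): W₁ = 10·7.1·(0.024485 − 0.010972) = 0.9594 kWh/t
Stage 2 (1668→59 µm, Wi₂=7.5): W₂ = 10·7.5·(0.130189 − 0.024485) = 7.9278 kWh/t
W = W₁ + W₂ = 0.9594 + 7.9278 = 8.8872 kWh/t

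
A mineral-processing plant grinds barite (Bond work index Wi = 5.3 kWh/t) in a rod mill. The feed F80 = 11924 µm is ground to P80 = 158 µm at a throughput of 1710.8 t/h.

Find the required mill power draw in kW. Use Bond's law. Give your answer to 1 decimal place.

W_Bond = 10·Wi·(1/√P₈₀ − 1/√F₈₀)
W = 10·5.3·(1/√158 − 1/√11924) = 10·5.3·(0.070398) = 3.7311 kWh/t
P = W·T = 3.7311·1710.8 = 6383.2 kW

P = 6383.2 kW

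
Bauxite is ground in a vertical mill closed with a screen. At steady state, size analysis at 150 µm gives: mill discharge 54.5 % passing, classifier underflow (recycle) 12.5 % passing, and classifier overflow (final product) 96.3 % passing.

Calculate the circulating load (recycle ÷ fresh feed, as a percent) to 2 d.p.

CL = 99.52 %

Let r = R/F. Size balance at 150 µm:
(1+r)d = ru + o → r = (o−d)/(d−u)
r = (96.3 − 54.5)/(54.5 − 12.5) = 41.8/42.0 = 0.9952
CL = 100·r = 99.52 %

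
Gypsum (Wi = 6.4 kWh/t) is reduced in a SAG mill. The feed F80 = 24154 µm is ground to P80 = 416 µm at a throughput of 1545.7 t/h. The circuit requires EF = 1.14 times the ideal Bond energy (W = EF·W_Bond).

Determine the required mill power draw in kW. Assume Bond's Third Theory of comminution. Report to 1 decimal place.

P = 4803.6 kW

W = 10 Wi / √P80 − 10 Wi / √F80
W = 10·6.4·(1/√416 − 1/√24154) = 10·6.4·(0.042595) = 2.7261 kWh/t
Corrected W = EF·W_Bond = 1.14·2.7261 = 3.1077 kWh/t
Power = W × throughput = 3.1077 kWh/t × 1545.7 t/h = 4803.6 kW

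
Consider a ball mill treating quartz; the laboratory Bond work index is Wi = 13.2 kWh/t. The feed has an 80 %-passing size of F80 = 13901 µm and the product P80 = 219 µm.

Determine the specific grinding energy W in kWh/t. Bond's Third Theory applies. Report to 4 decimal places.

W = 7.8002 kWh/t

W = 10 Wi (1/√P80 − 1/√F80)  [Bond]
1/√219 = 0.067574;  1/√13901 = 0.008482
W = 10·13.2·(0.067574 − 0.008482) = 7.8002 kWh/t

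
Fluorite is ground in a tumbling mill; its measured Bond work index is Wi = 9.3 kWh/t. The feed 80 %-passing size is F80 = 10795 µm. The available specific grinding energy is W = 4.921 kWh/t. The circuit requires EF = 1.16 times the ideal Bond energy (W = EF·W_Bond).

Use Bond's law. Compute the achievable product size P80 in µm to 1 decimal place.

W = 10 Wi (1/√P80 − 1/√F80)  [Bond]
W_Bond = W / EF = 4.921 / 1.16 = 4.2422 kWh/t
1/√P80 = 1/√F80 + W_Bond/(10·Wi)
  = 4.2422/(10·9.3) + 1/√10795 = 0.045615 + 0.009625 = 0.055240
P80 = (1/0.055240)² = 18.1027² = 327.71 µm

P80 = 327.7 µm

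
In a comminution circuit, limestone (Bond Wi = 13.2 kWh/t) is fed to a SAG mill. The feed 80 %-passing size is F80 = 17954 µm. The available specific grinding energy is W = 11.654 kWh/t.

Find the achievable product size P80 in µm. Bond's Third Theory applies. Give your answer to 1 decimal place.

P80 = 109.1 µm

W = 10 Wi (1/√P80 − 1/√F80)  [Bond]
1/√P80 = 1/√F80 + W/(10·Wi)
  = 11.6540/(10·13.2) + 1/√17954 = 0.088288 + 0.007463 = 0.095751
P80 = (1/0.095751)² = 10.4438² = 109.07 µm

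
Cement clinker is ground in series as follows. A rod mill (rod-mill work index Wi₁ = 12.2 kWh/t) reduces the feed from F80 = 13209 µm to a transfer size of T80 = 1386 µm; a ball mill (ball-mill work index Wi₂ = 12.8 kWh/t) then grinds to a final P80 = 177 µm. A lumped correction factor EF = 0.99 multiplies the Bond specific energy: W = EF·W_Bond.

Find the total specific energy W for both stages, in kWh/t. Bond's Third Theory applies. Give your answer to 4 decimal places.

W = 8.3144 kWh/t

W_Bond = 10·Wi·(1/√P₈₀ − 1/√F₈₀)
Stage 1 (13209→1386 µm, Wi₁=12.2): W₁ = 10·12.2·(0.026861 − 0.008701) = 2.2155 kWh/t
Stage 2 (1386→177 µm, Wi₂=12.8): W₂ = 10·12.8·(0.075165 − 0.026861) = 6.1829 kWh/t
W = W₁ + W₂ = 2.2155 + 6.1829 = 8.3984 kWh/t
With EF = 0.99: W = 8.3984·0.99 = 8.3144 kWh/t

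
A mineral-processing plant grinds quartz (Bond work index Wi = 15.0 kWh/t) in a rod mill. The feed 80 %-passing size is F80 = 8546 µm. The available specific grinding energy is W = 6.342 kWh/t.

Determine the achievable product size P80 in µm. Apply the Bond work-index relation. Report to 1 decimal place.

P80 = 354.7 µm

W = 10·Wi·(P80^(-½) − F80^(-½))
P80^(−½) = W/(10 Wi) + F80^(−½)
  = 6.3420/(10·15.0) + 1/√8546 = 0.042280 + 0.010817 = 0.053097
P80 = (1/0.053097)² = 18.8334² = 354.70 µm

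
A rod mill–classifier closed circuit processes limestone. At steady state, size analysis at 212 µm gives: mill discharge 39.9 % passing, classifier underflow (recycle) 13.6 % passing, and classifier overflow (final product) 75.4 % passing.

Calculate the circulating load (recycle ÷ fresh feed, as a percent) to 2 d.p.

CL = 134.98 %

Two-product formula at 212 µm:
(1+r)d = ru + o → r = (o−d)/(d−u)
r = (75.4 − 39.9)/(39.9 − 13.6) = 35.5/26.3 = 1.3498
CL = 100·r = 134.98 %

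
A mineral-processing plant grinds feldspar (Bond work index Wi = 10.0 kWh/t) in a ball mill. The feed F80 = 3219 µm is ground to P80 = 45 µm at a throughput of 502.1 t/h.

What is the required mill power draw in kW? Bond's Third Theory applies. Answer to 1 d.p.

Bond: W = 10·Wi·(1/√P80 − 1/√F80)
W = 10·10.0·(1/√45 − 1/√3219) = 10·10.0·(0.131446) = 13.1446 kWh/t
Mill draw = 13.1446 × 502.1 = 6599.9 kW

P = 6599.9 kW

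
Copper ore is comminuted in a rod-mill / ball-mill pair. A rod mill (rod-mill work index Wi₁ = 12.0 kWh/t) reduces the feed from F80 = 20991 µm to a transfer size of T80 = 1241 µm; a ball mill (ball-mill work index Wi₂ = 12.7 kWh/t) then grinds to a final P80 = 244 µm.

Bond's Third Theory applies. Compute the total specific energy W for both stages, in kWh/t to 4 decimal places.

Bond:  W = 10 Wi (1/√P − 1/√F)
Stage 1 (20991→1241 µm, Wi₁=12.0): W₁ = 10·12.0·(0.028387 − 0.006902) = 2.5781 kWh/t
Stage 2 (1241→244 µm, Wi₂=12.7): W₂ = 10·12.7·(0.064018 − 0.028387) = 4.5252 kWh/t
W = W₁ + W₂ = 2.5781 + 4.5252 = 7.1034 kWh/t

W = 7.1034 kWh/t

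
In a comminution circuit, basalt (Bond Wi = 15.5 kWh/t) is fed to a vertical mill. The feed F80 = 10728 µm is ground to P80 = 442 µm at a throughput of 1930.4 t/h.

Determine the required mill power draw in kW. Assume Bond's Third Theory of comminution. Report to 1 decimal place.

Bond: W = 10·Wi·(1/√P80 − 1/√F80)
W = 10·15.5·(1/√442 − 1/√10728) = 10·15.5·(0.037910) = 5.8761 kWh/t
Mill draw = 5.8761 × 1930.4 = 11343.2 kW

P = 11343.2 kW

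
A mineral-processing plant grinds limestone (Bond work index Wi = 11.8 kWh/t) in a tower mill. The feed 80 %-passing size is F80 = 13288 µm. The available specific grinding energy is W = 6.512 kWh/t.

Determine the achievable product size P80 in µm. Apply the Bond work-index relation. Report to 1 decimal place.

W = 10·Wi·[P80^(−½) − F80^(−½)]
P80^(−½) = W/(10 Wi) + F80^(−½)
  = 6.5120/(10·11.8) + 1/√13288 = 0.055186 + 0.008675 = 0.063861
P80 = (1/0.063861)² = 15.6589² = 245.20 µm

P80 = 245.2 µm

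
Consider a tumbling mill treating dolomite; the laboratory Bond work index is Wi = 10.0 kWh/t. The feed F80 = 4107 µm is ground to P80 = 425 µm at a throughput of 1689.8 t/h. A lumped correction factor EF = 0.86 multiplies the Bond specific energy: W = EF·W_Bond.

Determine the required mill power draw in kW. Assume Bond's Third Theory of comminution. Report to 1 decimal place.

P = 4781.6 kW

W = 10 Wi (1/√P80 − 1/√F80)  [Bond]
W = 10·10.0·(1/√425 − 1/√4107) = 10·10.0·(0.032903) = 3.2903 kWh/t
Apply correction: 3.2903 × 0.86 = 2.8297 kWh/t
P = W·T = 2.8297·1689.8 = 4781.6 kW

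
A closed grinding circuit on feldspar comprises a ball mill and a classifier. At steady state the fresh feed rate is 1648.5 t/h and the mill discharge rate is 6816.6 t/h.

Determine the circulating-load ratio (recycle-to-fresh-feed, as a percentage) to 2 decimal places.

CL = 313.50 %

Discharge = new feed + return, hence
R = M − F = 6816.6 − 1648.5 = 5168.1 t/h
CL = 100·R/F = 100·5168.1/1648.5 = 313.50 %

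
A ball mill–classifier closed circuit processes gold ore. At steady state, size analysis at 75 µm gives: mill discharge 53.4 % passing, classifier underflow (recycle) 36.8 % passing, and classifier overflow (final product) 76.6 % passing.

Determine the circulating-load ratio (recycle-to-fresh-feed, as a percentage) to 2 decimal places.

CL = 139.76 %

Balance %-passing 75 µm (r = R/F):
(1+r)d = ru + o → r = (o−d)/(d−u)
r = (76.6 − 53.4)/(53.4 − 36.8) = 23.2/16.6 = 1.3976
CL = 100·r = 139.76 %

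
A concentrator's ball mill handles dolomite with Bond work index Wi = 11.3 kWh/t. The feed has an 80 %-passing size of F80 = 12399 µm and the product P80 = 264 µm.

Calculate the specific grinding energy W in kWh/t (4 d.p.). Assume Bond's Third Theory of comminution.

W = 5.9399 kWh/t

W = 10 Wi (1/√P80 − 1/√F80)  [Bond]
1/√264 = 0.061546;  1/√12399 = 0.008981
W = 10·11.3·(0.061546 − 0.008981) = 5.9399 kWh/t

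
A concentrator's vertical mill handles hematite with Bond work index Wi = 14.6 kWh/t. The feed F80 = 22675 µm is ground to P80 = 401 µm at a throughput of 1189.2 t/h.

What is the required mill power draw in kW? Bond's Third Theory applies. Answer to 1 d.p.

W = 10 Wi / √P80 − 10 Wi / √F80
W = 10·14.6·(1/√401 − 1/√22675) = 10·14.6·(0.043297) = 6.3213 kWh/t
P = W·T = 6.3213·1189.2 = 7517.3 kW

P = 7517.3 kW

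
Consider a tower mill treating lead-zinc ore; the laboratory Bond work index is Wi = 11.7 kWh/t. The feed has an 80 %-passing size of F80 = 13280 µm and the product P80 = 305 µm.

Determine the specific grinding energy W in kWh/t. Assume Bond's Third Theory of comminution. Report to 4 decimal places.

W = 5.6841 kWh/t

W = 10 Wi (1/√P80 − 1/√F80)  [Bond]
1/√305 = 0.057260;  1/√13280 = 0.008678
W = 10·11.7·(0.057260 − 0.008678) = 5.6841 kWh/t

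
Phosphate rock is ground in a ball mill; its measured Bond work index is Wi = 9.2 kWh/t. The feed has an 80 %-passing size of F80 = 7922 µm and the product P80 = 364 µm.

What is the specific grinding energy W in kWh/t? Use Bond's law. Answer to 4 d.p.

W = 10 Wi (P80^-0.5 − F80^-0.5)
1/√364 = 0.052414;  1/√7922 = 0.011235
W = 10·9.2·(0.052414 − 0.011235) = 3.7885 kWh/t

W = 3.7885 kWh/t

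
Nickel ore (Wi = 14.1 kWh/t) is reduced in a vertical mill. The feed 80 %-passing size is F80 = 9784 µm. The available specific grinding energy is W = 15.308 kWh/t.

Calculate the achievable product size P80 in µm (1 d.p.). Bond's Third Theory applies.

P80 = 71.0 µm

W = 10·Wi·[P80^(−½) − F80^(−½)]
⇒ 1/√P80 = W/(10 Wi) + 1/√F80
  = 15.3080/(10·14.1) + 1/√9784 = 0.108567 + 0.010110 = 0.118677
P80 = (1/0.118677)² = 8.4262² = 71.00 µm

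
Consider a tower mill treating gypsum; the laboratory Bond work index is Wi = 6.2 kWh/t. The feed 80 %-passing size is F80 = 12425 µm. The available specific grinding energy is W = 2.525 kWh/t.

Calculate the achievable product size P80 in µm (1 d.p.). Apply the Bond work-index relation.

W = 10 Wi (P80^-0.5 − F80^-0.5)
⇒ 1/√P80 = W/(10·Wi) + 1/√F80
  = 2.5250/(10·6.2) + 1/√12425 = 0.040726 + 0.008971 = 0.049697
P80 = (1/0.049697)² = 20.1219² = 404.89 µm

P80 = 404.9 µm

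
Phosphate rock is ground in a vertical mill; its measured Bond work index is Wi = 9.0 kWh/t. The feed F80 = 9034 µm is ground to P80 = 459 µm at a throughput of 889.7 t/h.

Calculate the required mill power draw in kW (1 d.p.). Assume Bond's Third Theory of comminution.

W = 10 Wi (1/√P80 − 1/√F80)  [Bond]
W = 10·9.0·(1/√459 − 1/√9034) = 10·9.0·(0.036155) = 3.2539 kWh/t
P = W·T = 3.2539·889.7 = 2895.0 kW

P = 2895.0 kW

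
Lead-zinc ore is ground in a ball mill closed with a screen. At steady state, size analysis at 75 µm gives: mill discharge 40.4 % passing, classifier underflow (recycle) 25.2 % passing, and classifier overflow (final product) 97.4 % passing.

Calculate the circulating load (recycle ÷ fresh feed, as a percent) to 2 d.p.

Two-product formula at 75 µm:
d + r·d = r·u + o → r(d−u) = o−d
r = (97.4 − 40.4)/(40.4 − 25.2) = 57.0/15.2 = 3.7500
CL = 100·r = 375.00 %

CL = 375.00 %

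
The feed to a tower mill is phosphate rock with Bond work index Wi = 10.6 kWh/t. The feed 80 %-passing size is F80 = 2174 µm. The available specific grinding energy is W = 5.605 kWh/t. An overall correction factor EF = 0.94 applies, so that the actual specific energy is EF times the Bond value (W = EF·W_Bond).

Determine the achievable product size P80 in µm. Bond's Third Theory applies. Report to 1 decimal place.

Bond:  W = 10 Wi (1/√P − 1/√F)
W_Bond = W / EF = 5.605 / 0.94 = 5.9628 kWh/t
P80^(−½) = W_Bond/(10 Wi) + F80^(−½)
  = 5.9628/(10·10.6) + 1/√2174 = 0.056253 + 0.021447 = 0.077700
P80 = (1/0.077700)² = 12.8701² = 165.64 µm

P80 = 165.6 µm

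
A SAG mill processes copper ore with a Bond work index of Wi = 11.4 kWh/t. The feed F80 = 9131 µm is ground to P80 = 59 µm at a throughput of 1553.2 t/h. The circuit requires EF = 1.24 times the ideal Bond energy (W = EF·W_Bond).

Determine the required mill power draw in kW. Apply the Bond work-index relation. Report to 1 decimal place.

P = 26286.6 kW

W = 10·Wi·(P80^(-½) − F80^(-½))
W = 10·11.4·(1/√59 − 1/√9131) = 10·11.4·(0.119724) = 13.6485 kWh/t
Apply correction: 13.6485 × 1.24 = 16.9242 kWh/t
P_mill = W·ṁ = 16.9242·1553.2 = 26286.6 kW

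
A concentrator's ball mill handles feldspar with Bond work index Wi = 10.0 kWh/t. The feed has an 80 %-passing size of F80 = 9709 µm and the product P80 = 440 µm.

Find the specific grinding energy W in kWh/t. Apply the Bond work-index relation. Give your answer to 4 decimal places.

W = 10·Wi·(P80^(-½) − F80^(-½))
1/√440 = 0.047673;  1/√9709 = 0.010149
W = 10·10.0·(0.047673 − 0.010149) = 3.7524 kWh/t

W = 3.7524 kWh/t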